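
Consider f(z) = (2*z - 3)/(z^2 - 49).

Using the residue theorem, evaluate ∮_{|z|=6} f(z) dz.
By the residue theorem, ∮_C f(z) dz = 2πi · (sum of the residues of f at the poles inside |z| = 6).

The denominator factors as (z + 7)*(z - 7), so the singularities of f are simple poles at z = -7, z = 7.
  |-7|² = 49 > 36 = 6², so this pole is outside the contour.
  |7|² = 49 > 36 = 6², so this pole is outside the contour.

No pole lies inside the contour, so f is analytic on and inside C and the integral is 0 (Cauchy's theorem).

Final answer: 0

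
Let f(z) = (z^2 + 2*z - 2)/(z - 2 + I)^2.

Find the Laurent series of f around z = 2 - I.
Put w = z - (2 - I), i.e. z = w + 2 - I. The denominator is w^2, so it suffices to rewrite the numerator in powers of w.

P(z) = z^2 + 2*z - 2
P(w + 2 - I) = 5 - 6*I + (6 - 2*I)*w + w^2

Dividing each term by w^2:
  f = (5 - 6*I)/w^2 + (6 - 2*I)/w + 1

Substituting back w = z - 2 + I:
  f(z) = (5 - 6*I)/(z - 2 + I)^2 + (6 - 2*I)/(z - 2 + I) + 1

The series is finite because the numerator is a polynomial; the negative powers form the principal part, and the coefficient of 1/(z - 2 + I) gives Res(f, 2 - I) = 6 - 2*I.

Final answer: (5 - 6*I)/(z - 2 + I)^2 + (6 - 2*I)/(z - 2 + I) + 1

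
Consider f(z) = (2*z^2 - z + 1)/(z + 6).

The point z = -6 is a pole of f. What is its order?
1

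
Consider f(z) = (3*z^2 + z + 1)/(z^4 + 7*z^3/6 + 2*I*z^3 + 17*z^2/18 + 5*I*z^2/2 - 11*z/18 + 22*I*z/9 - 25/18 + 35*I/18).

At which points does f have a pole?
{-1, -1/3 - 2*I, -1/3 + I, 1/2 - I}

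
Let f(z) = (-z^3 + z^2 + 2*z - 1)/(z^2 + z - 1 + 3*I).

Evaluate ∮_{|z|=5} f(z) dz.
pi*(-6 - 2*I)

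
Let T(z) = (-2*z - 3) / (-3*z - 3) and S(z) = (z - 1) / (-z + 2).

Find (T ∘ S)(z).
(T ∘ S)(z) = T(S(z)) = ((-2)*S(z) + (-3))/((-3)*S(z) + (-3)). Multiply numerator and denominator by -z + 2:
  numerator:   (-2)*(z - 1) + (-3)*(-z + 2) = z - 4
  denominator: (-3)*(z - 1) + (-3)*(-z + 2) = -3
(T ∘ S)(z) = (z - 4)/(-3) = (-z + 4)/3

Final answer: (-z + 4)/3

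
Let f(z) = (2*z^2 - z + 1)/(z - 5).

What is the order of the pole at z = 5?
Factor the denominator:
  z - 5 = (z - 5)

The numerator P(z) = 2*z^2 - z + 1 has P(5) = 46 ≠ 0, so no factor of (z - 5) cancels.
Near z = 5 we can therefore write f(z) = g(z)/(z - 5) with g analytic at 5 and g(5) ≠ 0 (g is just the numerator).

Hence z = 5 is a pole of order 1.

Final answer: 1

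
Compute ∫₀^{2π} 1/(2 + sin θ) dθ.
Call the integral J. The integrand is 2π-periodic and we integrate over a full period, so shifting θ does not change the value (θ → θ + π/2 turns sin θ into cos θ). Hence
  J = ∫₀^{2π} dθ/(2 + cos θ).
Put z = e^{iθ}: then cos θ = (z + 1/z)/2, dθ = dz/(iz), and z runs once counterclockwise around |z| = 1:
  J = ∮_{|z|=1} 1/(2 + (z + 1/z)/2) · dz/(iz) = (2/i) ∮_{|z|=1} dz/(z^2 + 4*z + 1).
The roots of z^2 + 4*z + 1 are z = (-2 ± sqrt(2^2 - 1^2)), with sqrt(3) = sqrt(3); their product is 1, so only z₊ = -2 + sqrt(3) lies inside the unit circle (z₋ = -2 - sqrt(3) lies outside).
z₊ is a simple zero of q(z) = z^2 + 4*z + 1, so Res(1/q, z₊) = 1/q'(z₊) with q'(z) = 2*z + 4; and q'(z₊) = (z₊ - z₋) = 2*sqrt(3).
Therefore J = (2/i) · 2πi · 1/(2*sqrt(3)) = 2*pi/(sqrt(3)) = 2*sqrt(3)*pi/3

Final answer: 2*sqrt(3)*pi/3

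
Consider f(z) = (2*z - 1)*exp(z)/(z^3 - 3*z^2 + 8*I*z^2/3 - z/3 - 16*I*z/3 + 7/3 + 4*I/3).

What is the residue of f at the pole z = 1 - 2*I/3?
Write f(z) = P(z)/Q(z) with P(z) = (2*z - 1)*exp(z) and Q(z) = z^3 - 3*z^2 + 8*I*z^2/3 - z/3 - 16*I*z/3 + 7/3 + 4*I/3.
The denominator factors as Q(z) = (z + I)*(z - 2 + I)*(z - 1 + 2*I/3), so z = 1 - 2*I/3 is a simple zero of Q and P is analytic there; z = 1 - 2*I/3 is therefore a simple pole and
  Res(f, z₀) = P(z₀)/Q'(z₀).

Q'(z) = 3*z^2 - 6*z + 16*I*z/3 - 1/3 - 16*I/3, so Q'(1 - 2*I/3) = -10/9.
P(1 - 2*I/3) = (1 - 4*I/3)*exp(1 - 2*I/3).

Res(f, 1 - 2*I/3) = ((1 - 4*I/3)*exp(1 - 2*I/3))/(-10/9) = (-9/10 + 6*I/5)*exp(1 - 2*I/3)

Final answer: (-9/10 + 6*I/5)*exp(1 - 2*I/3)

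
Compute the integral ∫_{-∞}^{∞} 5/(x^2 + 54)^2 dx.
Let f(z) = 5/(z^2 + 54)^2. The denominator has no real zeros and deg Q - deg P = 4 ≥ 2, so the integral of f over the upper semicircle |z| = R tends to 0 as R → ∞. Closing the contour in the upper half-plane,
  ∫_{-∞}^{∞} f(x) dx = 2πi · Σ Res(f, z_k)  over the poles with Im z_k > 0.

Zeros of the denominator: z^2 + 54 = 0 gives z = ±3*sqrt(6)*I.
Upper half-plane: z = 3*sqrt(6)*I (a pole of order 2).

Write f(z) = g(z)/(z - 3*sqrt(6)*I)^2 with g(z) = 5/(z + 3*sqrt(6)*I)^2. For a double pole, Res(f, z₀) = g'(z₀):
  g'(z) = -10/(z + 3*sqrt(6)*I)^3
  Res(f, 3*sqrt(6)*I) = g'(3*sqrt(6)*I) = -5*sqrt(6)*I/3888

∫_{-∞}^{∞} f(x) dx = 2πi · (-5*sqrt(6)*I/3888) = 5*sqrt(6)*pi/1944

Final answer: 5*sqrt(6)*pi/1944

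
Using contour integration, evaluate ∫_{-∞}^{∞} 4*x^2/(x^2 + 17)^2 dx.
Let f(z) = 4*z^2/(z^2 + 17)^2. The denominator has no real zeros and deg Q - deg P = 2 ≥ 2, so the integral of f over the upper semicircle |z| = R tends to 0 as R → ∞. Closing the contour in the upper half-plane,
  ∫_{-∞}^{∞} f(x) dx = 2πi · Σ Res(f, z_k)  over the poles with Im z_k > 0.

Zeros of the denominator: z^2 + 17 = 0 gives z = ±sqrt(17)*I.
Upper half-plane: z = sqrt(17)*I (a pole of order 2).

Write f(z) = g(z)/(z - sqrt(17)*I)^2 with g(z) = 4*z^2/(z + sqrt(17)*I)^2. For a double pole, Res(f, z₀) = g'(z₀):
  g'(z) = 8*sqrt(17)*I*z/(z + sqrt(17)*I)^3
  Res(f, sqrt(17)*I) = g'(sqrt(17)*I) = -sqrt(17)*I/17

∫_{-∞}^{∞} f(x) dx = 2πi · (-sqrt(17)*I/17) = 2*sqrt(17)*pi/17

Final answer: 2*sqrt(17)*pi/17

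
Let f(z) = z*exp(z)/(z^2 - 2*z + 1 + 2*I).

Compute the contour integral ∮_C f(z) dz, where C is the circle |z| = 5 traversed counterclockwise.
By the residue theorem, ∮_C f(z) dz = 2πi · (sum of the residues of f at the poles inside |z| = 5).

The denominator factors as (z - I)*(z - 2 + I), so the singularities of f are simple poles at z = I, z = 2 - I.
  |I|² = 1 < 25 = 5², so this pole is inside the contour.
  |2 - I|² = 5 < 25 = 5², so this pole is inside the contour.

With P(z) = z*exp(z) and Q(z) = z^2 - 2*z + 1 + 2*I, each pole is simple, so Res(f, z₀) = P(z₀)/Q'(z₀) with Q'(z) = 2*z - 2.
  Res(f, I) = P(I)/Q'(I) = (I*exp(I))/(-2 + 2*I) = (1/4 - I/4)*exp(I)
  Res(f, 2 - I) = P(2 - I)/Q'(2 - I) = ((2 - I)*exp(2 - I))/(2 - 2*I) = (3/4 + I/4)*exp(2 - I)

Sum of residues inside C: (3/4 + I/4)*exp(2 - I) + (1/4 - I/4)*exp(I)
∮_C f(z) dz = 2πi · ((3/4 + I/4)*exp(2 - I) + (1/4 - I/4)*exp(I)) = pi*(1/2 + I/2)*exp(I) + pi*(-1/2 + 3*I/2)*exp(2 - I)

Final answer: pi*(1/2 + I/2)*exp(I) + pi*(-1/2 + 3*I/2)*exp(2 - I)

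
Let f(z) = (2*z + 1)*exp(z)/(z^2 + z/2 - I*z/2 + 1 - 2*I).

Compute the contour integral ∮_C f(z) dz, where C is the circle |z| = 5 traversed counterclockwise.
By the residue theorem, ∮_C f(z) dz = 2πi · (sum of the residues of f at the poles inside |z| = 5).

The denominator factors as (z + 1 + I)*(z - 1/2 - 3*I/2), so the singularities of f are simple poles at z = -1 - I, z = 1/2 + 3*I/2.
  |-1 - I|² = 2 < 25 = 5², so this pole is inside the contour.
  |1/2 + 3*I/2|² = 5/2 < 25 = 5², so this pole is inside the contour.

With P(z) = (2*z + 1)*exp(z) and Q(z) = z^2 + z/2 - I*z/2 + 1 - 2*I, each pole is simple, so Res(f, z₀) = P(z₀)/Q'(z₀) with Q'(z) = 2*z + 1/2 - I/2.
  Res(f, -1 - I) = P(-1 - I)/Q'(-1 - I) = ((-1 - 2*I)*exp(-1 - I))/(-3/2 - 5*I/2) = (13/17 + I/17)*exp(-1 - I)
  Res(f, 1/2 + 3*I/2) = P(1/2 + 3*I/2)/Q'(1/2 + 3*I/2) = ((2 + 3*I)*exp(1/2 + 3*I/2))/(3/2 + 5*I/2) = (21/17 - I/17)*exp(1/2 + 3*I/2)

Sum of residues inside C: (13/17 + I/17)*exp(-1 - I) + (21/17 - I/17)*exp(1/2 + 3*I/2)
∮_C f(z) dz = 2πi · ((13/17 + I/17)*exp(-1 - I) + (21/17 - I/17)*exp(1/2 + 3*I/2)) = pi*(-2/17 + 26*I/17)*exp(-1 - I) + pi*(2/17 + 42*I/17)*exp(1/2 + 3*I/2)

Final answer: pi*(-2/17 + 26*I/17)*exp(-1 - I) + pi*(2/17 + 42*I/17)*exp(1/2 + 3*I/2)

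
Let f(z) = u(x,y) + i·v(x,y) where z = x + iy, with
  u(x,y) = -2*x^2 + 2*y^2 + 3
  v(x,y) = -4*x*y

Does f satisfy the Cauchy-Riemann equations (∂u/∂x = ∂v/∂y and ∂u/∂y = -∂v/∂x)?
∂u/∂x = -4*x
∂v/∂y = -4*x
∂u/∂y = 4*y
∂v/∂x = -4*y
∂u/∂x = ∂v/∂y and ∂u/∂y = -∂v/∂x hold identically; f is analytic.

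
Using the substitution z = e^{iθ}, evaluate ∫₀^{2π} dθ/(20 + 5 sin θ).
Call the integral J. The integrand is 2π-periodic and we integrate over a full period, so shifting θ does not change the value (θ → θ + π/2 turns sin θ into cos θ). Hence
  J = ∫₀^{2π} dθ/(20 + 5 cos θ).
Put z = e^{iθ}: then cos θ = (z + 1/z)/2, dθ = dz/(iz), and z runs once counterclockwise around |z| = 1:
  J = ∮_{|z|=1} 1/(20 + 5*(z + 1/z)/2) · dz/(iz) = (2/i) ∮_{|z|=1} dz/(5*z^2 + 40*z + 5).
The roots of 5*z^2 + 40*z + 5 are z = (-20 ± sqrt(20^2 - 5^2))/5, with sqrt(375) = 5*sqrt(15); their product is 1, so only z₊ = -4 + sqrt(15) lies inside the unit circle (z₋ = -4 - sqrt(15) lies outside).
z₊ is a simple zero of q(z) = 5*z^2 + 40*z + 5, so Res(1/q, z₊) = 1/q'(z₊) with q'(z) = 10*z + 40; and q'(z₊) = 5*(z₊ - z₋) = 10*sqrt(15).
Therefore J = (2/i) · 2πi · 1/(10*sqrt(15)) = 2*pi/(5*sqrt(15)) = 2*sqrt(15)*pi/75

Final answer: 2*sqrt(15)*pi/75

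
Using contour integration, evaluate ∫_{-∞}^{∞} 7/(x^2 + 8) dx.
Let f(z) = 7/(z^2 + 8). The denominator has no real zeros and deg Q - deg P = 2 ≥ 2, so the integral of f over the upper semicircle |z| = R tends to 0 as R → ∞. Closing the contour in the upper half-plane,
  ∫_{-∞}^{∞} f(x) dx = 2πi · Σ Res(f, z_k)  over the poles with Im z_k > 0.

Zeros of the denominator: z^2 + 8 = 0 gives z = ±2*sqrt(2)*I.
Upper half-plane: z = 2*sqrt(2)*I (simple).

Each pole is a simple zero of Q(z) = z^2 + 8, so Res(f, z₀) = P(z₀)/Q'(z₀) with P(z) = 7, Q'(z) = 2*z:
  Res(f, 2*sqrt(2)*I) = (7)/(4*sqrt(2)*I) = -7*sqrt(2)*I/8

∫_{-∞}^{∞} f(x) dx = 2πi · (-7*sqrt(2)*I/8) = 7*sqrt(2)*pi/4

Final answer: 7*sqrt(2)*pi/4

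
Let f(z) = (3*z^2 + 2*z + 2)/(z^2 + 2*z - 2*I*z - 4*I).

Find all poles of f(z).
{-2, 2*I}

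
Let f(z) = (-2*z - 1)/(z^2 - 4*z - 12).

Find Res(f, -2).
Write f(z) = P(z)/Q(z) with P(z) = -2*z - 1 and Q(z) = z^2 - 4*z - 12.
The denominator factors as Q(z) = (z + 2)*(z - 6), so z = -2 is a simple zero of Q and P is analytic there; z = -2 is therefore a simple pole and
  Res(f, z₀) = P(z₀)/Q'(z₀).

Q'(z) = 2*z - 4, so Q'(-2) = -8.
P(-2) = 3.

Res(f, -2) = (3)/(-8) = -3/8

Final answer: -3/8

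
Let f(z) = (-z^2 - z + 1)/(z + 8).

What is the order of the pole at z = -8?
1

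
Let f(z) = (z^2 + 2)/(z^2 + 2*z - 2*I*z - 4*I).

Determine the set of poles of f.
The singularities of f are the zeros of the denominator. Factoring,
  z^2 + 2*z - 2*I*z - 4*I = (z - 2*I)*(z + 2)
so the candidates are z = 2*I, z = -2.

Check the numerator P(z) = z^2 + 2 at each one:
  P(2*I) = -2 ≠ 0, so z = 2*I is a (simple) pole.
  P(-2) = 6 ≠ 0, so z = -2 is a (simple) pole.

Poles of f: {-2, 2*I}

Final answer: {-2, 2*I}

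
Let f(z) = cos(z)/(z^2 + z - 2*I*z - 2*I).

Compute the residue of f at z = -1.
Write f(z) = P(z)/Q(z) with P(z) = cos(z) and Q(z) = z^2 + z - 2*I*z - 2*I.
The denominator factors as Q(z) = (z - 2*I)*(z + 1), so z = -1 is a simple zero of Q and P is analytic there; z = -1 is therefore a simple pole and
  Res(f, z₀) = P(z₀)/Q'(z₀).

Q'(z) = 2*z + 1 - 2*I, so Q'(-1) = -1 - 2*I.
P(-1) = cos(1).

Res(f, -1) = (cos(1))/(-1 - 2*I) = (-1/5 + 2*I/5)*cos(1)

Final answer: (-1/5 + 2*I/5)*cos(1)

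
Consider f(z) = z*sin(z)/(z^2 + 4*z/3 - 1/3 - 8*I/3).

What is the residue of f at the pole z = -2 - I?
Write f(z) = P(z)/Q(z) with P(z) = z*sin(z) and Q(z) = z^2 + 4*z/3 - 1/3 - 8*I/3.
The denominator factors as Q(z) = (z + 2 + I)*(z - 2/3 - I), so z = -2 - I is a simple zero of Q and P is analytic there; z = -2 - I is therefore a simple pole and
  Res(f, z₀) = P(z₀)/Q'(z₀).

Q'(z) = 2*z + 4/3, so Q'(-2 - I) = -8/3 - 2*I.
P(-2 - I) = (2 + I)*sin(2 + I).

Res(f, -2 - I) = ((2 + I)*sin(2 + I))/(-8/3 - 2*I) = (-33/50 + 3*I/25)*sin(2 + I)

Final answer: (-33/50 + 3*I/25)*sin(2 + I)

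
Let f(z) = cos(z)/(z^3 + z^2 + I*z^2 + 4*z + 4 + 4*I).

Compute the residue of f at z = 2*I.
Write f(z) = P(z)/Q(z) with P(z) = cos(z) and Q(z) = z^3 + z^2 + I*z^2 + 4*z + 4 + 4*I.
The denominator factors as Q(z) = (z + 2*I)*(z + 1 + I)*(z - 2*I), so z = 2*I is a simple zero of Q and P is analytic there; z = 2*I is therefore a simple pole and
  Res(f, z₀) = P(z₀)/Q'(z₀).

Q'(z) = 3*z^2 + 2*z + 2*I*z + 4, so Q'(2*I) = -12 + 4*I.
P(2*I) = cosh(2).

Res(f, 2*I) = (cosh(2))/(-12 + 4*I) = (-3/40 - I/40)*cosh(2)

Final answer: (-3/40 - I/40)*cosh(2)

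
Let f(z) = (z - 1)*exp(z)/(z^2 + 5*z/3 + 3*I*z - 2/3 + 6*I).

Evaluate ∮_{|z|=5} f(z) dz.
By the residue theorem, ∮_C f(z) dz = 2πi · (sum of the residues of f at the poles inside |z| = 5).

The denominator factors as (z - 1/3 + 3*I)*(z + 2), so the singularities of f are simple poles at z = 1/3 - 3*I, z = -2.
  |1/3 - 3*I|² = 82/9 < 25 = 5², so this pole is inside the contour.
  |-2|² = 4 < 25 = 5², so this pole is inside the contour.

With P(z) = (z - 1)*exp(z) and Q(z) = z^2 + 5*z/3 + 3*I*z - 2/3 + 6*I, each pole is simple, so Res(f, z₀) = P(z₀)/Q'(z₀) with Q'(z) = 2*z + 5/3 + 3*I.
  Res(f, 1/3 - 3*I) = P(1/3 - 3*I)/Q'(1/3 - 3*I) = ((-2/3 - 3*I)*exp(1/3 - 3*I))/(7/3 - 3*I) = (67/130 - 81*I/130)*exp(1/3 - 3*I)
  Res(f, -2) = P(-2)/Q'(-2) = (-3*exp(-2))/(-7/3 + 3*I) = (63/130 + 81*I/130)*exp(-2)

Sum of residues inside C: (63/130 + 81*I/130)*exp(-2) + (67/130 - 81*I/130)*exp(1/3 - 3*I)
∮_C f(z) dz = 2πi · ((63/130 + 81*I/130)*exp(-2) + (67/130 - 81*I/130)*exp(1/3 - 3*I)) = pi*(81/65 + 67*I/65)*exp(1/3 - 3*I) + pi*(-81/65 + 63*I/65)*exp(-2)

Final answer: pi*(81/65 + 67*I/65)*exp(1/3 - 3*I) + pi*(-81/65 + 63*I/65)*exp(-2)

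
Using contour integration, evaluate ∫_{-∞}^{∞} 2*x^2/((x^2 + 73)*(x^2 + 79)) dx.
Let f(z) = 2*z^2/((z^2 + 73)*(z^2 + 79)). The denominator has no real zeros and deg Q - deg P = 2 ≥ 2, so the integral of f over the upper semicircle |z| = R tends to 0 as R → ∞. Closing the contour in the upper half-plane,
  ∫_{-∞}^{∞} f(x) dx = 2πi · Σ Res(f, z_k)  over the poles with Im z_k > 0.

Zeros of the denominator: z^2 + 73 = 0 gives z = ±sqrt(73)*I; z^2 + 79 = 0 gives z = ±sqrt(79)*I.
Upper half-plane: z = sqrt(73)*I, z = sqrt(79)*I (simple).

Each pole is a simple zero of Q(z) = z^4 + 152*z^2 + 5767, so Res(f, z₀) = P(z₀)/Q'(z₀) with P(z) = 2*z^2, Q'(z) = 4*z^3 + 304*z:
  Res(f, sqrt(73)*I) = (-146)/(12*sqrt(73)*I) = sqrt(73)*I/6
  Res(f, sqrt(79)*I) = (-158)/(-12*sqrt(79)*I) = -sqrt(79)*I/6

Sum of residues: I*(-sqrt(79) + sqrt(73))/6
∫_{-∞}^{∞} f(x) dx = 2πi · (I*(-sqrt(79) + sqrt(73))/6) = pi*(-sqrt(73) + sqrt(79))/3

Final answer: pi*(-sqrt(73) + sqrt(79))/3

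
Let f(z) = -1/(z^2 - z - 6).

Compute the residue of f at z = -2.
Write f(z) = P(z)/Q(z) with P(z) = -1 and Q(z) = z^2 - z - 6.
The denominator factors as Q(z) = (z + 2)*(z - 3), so z = -2 is a simple zero of Q and P is analytic there; z = -2 is therefore a simple pole and
  Res(f, z₀) = P(z₀)/Q'(z₀).

Q'(z) = 2*z - 1, so Q'(-2) = -5.
P(-2) = -1.

Res(f, -2) = (-1)/(-5) = 1/5

Final answer: 1/5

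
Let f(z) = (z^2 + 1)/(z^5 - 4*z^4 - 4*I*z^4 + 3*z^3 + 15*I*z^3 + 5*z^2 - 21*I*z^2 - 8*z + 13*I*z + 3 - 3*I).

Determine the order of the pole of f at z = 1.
Factor the denominator:
  z^5 - 4*z^4 - 4*I*z^4 + 3*z^3 + 15*I*z^3 + 5*z^2 - 21*I*z^2 - 8*z + 13*I*z + 3 - 3*I = (z - 1)^3*(z - 3*I)*(z - 1 - I)

The numerator P(z) = z^2 + 1 has P(1) = 2 ≠ 0, so no factor of (z - 1) cancels.
Near z = 1 we can therefore write f(z) = g(z)/(z - 1)^3 with g analytic at 1 and g(1) ≠ 0 (g is the numerator divided by the remaining denominator factors).

Hence z = 1 is a pole of order 3.

Final answer: 3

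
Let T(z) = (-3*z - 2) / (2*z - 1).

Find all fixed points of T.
T(z) = z means -3*z - 2 = z*(2*z - 1), i.e.
  2*z^2 + 2*z + 2 = 0.
Discriminant: (2)^2 - 4*(2)*(2) = -12, so the roots are complex conjugates.
  z = (-2 ± I*sqrt(12))/(2*(2))
Fixed points: {-1/2 - sqrt(3)*I/2, -1/2 + sqrt(3)*I/2}

Final answer: {-1/2 - sqrt(3)*I/2, -1/2 + sqrt(3)*I/2}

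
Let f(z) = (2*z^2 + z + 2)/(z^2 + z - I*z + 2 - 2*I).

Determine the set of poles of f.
The singularities of f are the zeros of the denominator. Factoring,
  z^2 + z - I*z + 2 - 2*I = (z - 2*I)*(z + 1 + I)
so the candidates are z = 2*I, z = -1 - I.

Check the numerator P(z) = 2*z^2 + z + 2 at each one:
  P(2*I) = -6 + 2*I ≠ 0, so z = 2*I is a (simple) pole.
  P(-1 - I) = 1 + 3*I ≠ 0, so z = -1 - I is a (simple) pole.

Poles of f: {-1 - I, 2*I}

Final answer: {-1 - I, 2*I}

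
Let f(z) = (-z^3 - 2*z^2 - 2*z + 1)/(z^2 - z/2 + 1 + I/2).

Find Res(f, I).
Write f(z) = P(z)/Q(z) with P(z) = -z^3 - 2*z^2 - 2*z + 1 and Q(z) = z^2 - z/2 + 1 + I/2.
The denominator factors as Q(z) = (z - I)*(z - 1/2 + I), so z = I is a simple zero of Q and P is analytic there; z = I is therefore a simple pole and
  Res(f, z₀) = P(z₀)/Q'(z₀).

Q'(z) = 2*z - 1/2, so Q'(I) = -1/2 + 2*I.
P(I) = 3 - I.

Res(f, I) = (3 - I)/(-1/2 + 2*I) = -14/17 - 22*I/17

Final answer: -14/17 - 22*I/17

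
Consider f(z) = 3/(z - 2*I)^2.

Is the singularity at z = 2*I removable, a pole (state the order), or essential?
Write f(z) = g(z)/(z - 2*I)^2 with g(z) = 3.
g is entire and g(2*I) = 3 ≠ 0, so no factor of (z - 2*I) cancels: the Laurent expansion of f about z = 2*I starts at the power -2, i.e. lim_{z→z₀} (z - z₀)^2 f(z) = 3 is finite and nonzero.
So z = 2*I is a pole of order 2.

Final answer: pole of order 2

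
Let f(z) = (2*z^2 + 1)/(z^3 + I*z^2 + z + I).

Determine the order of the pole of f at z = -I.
Factor the denominator:
  z^3 + I*z^2 + z + I = (z + I)^2*(z - I)

The numerator P(z) = 2*z^2 + 1 has P(-I) = -1 ≠ 0, so no factor of (z + I) cancels.
Near z = -I we can therefore write f(z) = g(z)/(z + I)^2 with g analytic at -I and g(-I) ≠ 0 (g is the numerator divided by the remaining denominator factors).

Hence z = -I is a pole of order 2.

Final answer: 2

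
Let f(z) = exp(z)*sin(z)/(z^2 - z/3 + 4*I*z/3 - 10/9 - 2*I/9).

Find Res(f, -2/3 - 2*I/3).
Write f(z) = P(z)/Q(z) with P(z) = exp(z)*sin(z) and Q(z) = z^2 - z/3 + 4*I*z/3 - 10/9 - 2*I/9.
The denominator factors as Q(z) = (z - 1 + 2*I/3)*(z + 2/3 + 2*I/3), so z = -2/3 - 2*I/3 is a simple zero of Q and P is analytic there; z = -2/3 - 2*I/3 is therefore a simple pole and
  Res(f, z₀) = P(z₀)/Q'(z₀).

Q'(z) = 2*z - 1/3 + 4*I/3, so Q'(-2/3 - 2*I/3) = -5/3.
P(-2/3 - 2*I/3) = -exp(-2/3 - 2*I/3)*sin(2/3 + 2*I/3).

Res(f, -2/3 - 2*I/3) = (-exp(-2/3 - 2*I/3)*sin(2/3 + 2*I/3))/(-5/3) = 3*exp(-2/3 - 2*I/3)*sin(2/3 + 2*I/3)/5

Final answer: 3*exp(-2/3 - 2*I/3)*sin(2/3 + 2*I/3)/5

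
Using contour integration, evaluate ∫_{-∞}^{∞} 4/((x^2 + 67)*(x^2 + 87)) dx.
pi*(-67*sqrt(87) + 87*sqrt(67))/29145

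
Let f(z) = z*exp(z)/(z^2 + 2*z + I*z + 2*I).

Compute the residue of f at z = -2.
Write f(z) = P(z)/Q(z) with P(z) = z*exp(z) and Q(z) = z^2 + 2*z + I*z + 2*I.
The denominator factors as Q(z) = (z + 2)*(z + I), so z = -2 is a simple zero of Q and P is analytic there; z = -2 is therefore a simple pole and
  Res(f, z₀) = P(z₀)/Q'(z₀).

Q'(z) = 2*z + 2 + I, so Q'(-2) = -2 + I.
P(-2) = -2*exp(-2).

Res(f, -2) = (-2*exp(-2))/(-2 + I) = (4/5 + 2*I/5)*exp(-2)

Final answer: (4/5 + 2*I/5)*exp(-2)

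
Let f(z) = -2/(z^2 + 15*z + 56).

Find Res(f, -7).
Write f(z) = P(z)/Q(z) with P(z) = -2 and Q(z) = z^2 + 15*z + 56.
The denominator factors as Q(z) = (z + 8)*(z + 7), so z = -7 is a simple zero of Q and P is analytic there; z = -7 is therefore a simple pole and
  Res(f, z₀) = P(z₀)/Q'(z₀).

Q'(z) = 2*z + 15, so Q'(-7) = 1.
P(-7) = -2.

Res(f, -7) = (-2)/(1) = -2

Final answer: -2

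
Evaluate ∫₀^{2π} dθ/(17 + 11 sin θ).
Call the integral J. The integrand is 2π-periodic and we integrate over a full period, so shifting θ does not change the value (θ → θ + π/2 turns sin θ into cos θ). Hence
  J = ∫₀^{2π} dθ/(17 + 11 cos θ).
Put z = e^{iθ}: then cos θ = (z + 1/z)/2, dθ = dz/(iz), and z runs once counterclockwise around |z| = 1:
  J = ∮_{|z|=1} 1/(17 + 11*(z + 1/z)/2) · dz/(iz) = (2/i) ∮_{|z|=1} dz/(11*z^2 + 34*z + 11).
The roots of 11*z^2 + 34*z + 11 are z = (-17 ± sqrt(17^2 - 11^2))/11, with sqrt(168) = 2*sqrt(42); their product is 1, so only z₊ = -17/11 + 2*sqrt(42)/11 lies inside the unit circle (z₋ = -17/11 - 2*sqrt(42)/11 lies outside).
z₊ is a simple zero of q(z) = 11*z^2 + 34*z + 11, so Res(1/q, z₊) = 1/q'(z₊) with q'(z) = 22*z + 34; and q'(z₊) = 11*(z₊ - z₋) = 4*sqrt(42).
Therefore J = (2/i) · 2πi · 1/(4*sqrt(42)) = 2*pi/(2*sqrt(42)) = sqrt(42)*pi/42

Final answer: sqrt(42)*pi/42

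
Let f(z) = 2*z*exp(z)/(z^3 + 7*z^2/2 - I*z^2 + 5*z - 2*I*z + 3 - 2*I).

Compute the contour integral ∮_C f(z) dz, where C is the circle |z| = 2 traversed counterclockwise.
By the residue theorem, ∮_C f(z) dz = 2πi · (sum of the residues of f at the poles inside |z| = 2).

The denominator factors as (z + 3/2 - I)*(z + 1 + I)*(z + 1 - I), so the singularities of f are simple poles at z = -3/2 + I, z = -1 - I, z = -1 + I.
  |-3/2 + I|² = 13/4 < 4 = 2², so this pole is inside the contour.
  |-1 - I|² = 2 < 4 = 2², so this pole is inside the contour.
  |-1 + I|² = 2 < 4 = 2², so this pole is inside the contour.

With P(z) = 2*z*exp(z) and Q(z) = z^3 + 7*z^2/2 - I*z^2 + 5*z - 2*I*z + 3 - 2*I, each pole is simple, so Res(f, z₀) = P(z₀)/Q'(z₀) with Q'(z) = 3*z^2 + 7*z - 2*I*z + 5 - 2*I.
  Res(f, -3/2 + I) = P(-3/2 + I)/Q'(-3/2 + I) = ((-3 + 2*I)*exp(-3/2 + I))/(1/4 - I) = (-44/17 - 40*I/17)*exp(-3/2 + I)
  Res(f, -1 - I) = P(-1 - I)/Q'(-1 - I) = ((-2 - 2*I)*exp(-1 - I))/(-4 - I) = (10/17 + 6*I/17)*exp(-1 - I)
  Res(f, -1 + I) = P(-1 + I)/Q'(-1 + I) = ((-2 + 2*I)*exp(-1 + I))/(I) = (2 + 2*I)*exp(-1 + I)

Sum of residues inside C: (-44/17 - 40*I/17)*exp(-3/2 + I) + (10/17 + 6*I/17)*exp(-1 - I) + (2 + 2*I)*exp(-1 + I)
∮_C f(z) dz = 2πi · ((-44/17 - 40*I/17)*exp(-3/2 + I) + (10/17 + 6*I/17)*exp(-1 - I) + (2 + 2*I)*exp(-1 + I)) = pi*(-4 + 4*I)*exp(-1 + I) + pi*(80/17 - 88*I/17)*exp(-3/2 + I) + pi*(-12/17 + 20*I/17)*exp(-1 - I)

Final answer: pi*(-4 + 4*I)*exp(-1 + I) + pi*(80/17 - 88*I/17)*exp(-3/2 + I) + pi*(-12/17 + 20*I/17)*exp(-1 - I)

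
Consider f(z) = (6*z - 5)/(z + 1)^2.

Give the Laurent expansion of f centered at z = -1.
Put w = z - (-1), i.e. z = w - 1. The denominator is w^2, so it suffices to rewrite the numerator in powers of w.

P(z) = 6*z - 5
P(w - 1) = -11 + 6*w

Dividing each term by w^2:
  f = -11/w^2 + 6/w

Substituting back w = z + 1:
  f(z) = -11/(z + 1)^2 + 6/(z + 1)

The series is finite because the numerator is a polynomial; the negative powers form the principal part, and the coefficient of 1/(z + 1) gives Res(f, -1) = 6.

Final answer: -11/(z + 1)^2 + 6/(z + 1)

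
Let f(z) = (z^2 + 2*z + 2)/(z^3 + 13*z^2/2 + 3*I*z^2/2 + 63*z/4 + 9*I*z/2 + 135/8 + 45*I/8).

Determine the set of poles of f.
The singularities of f are the zeros of the denominator. Factoring,
  z^3 + 13*z^2/2 + 3*I*z^2/2 + 63*z/4 + 9*I*z/2 + 135/8 + 45*I/8 = (z + 2 + 3*I/2)*(z + 3/2 - 3*I/2)*(z + 3 + 3*I/2)
so the candidates are z = -2 - 3*I/2, z = -3/2 + 3*I/2, z = -3 - 3*I/2.

Check the numerator P(z) = z^2 + 2*z + 2 at each one:
  P(-2 - 3*I/2) = -1/4 + 3*I ≠ 0, so z = -2 - 3*I/2 is a (simple) pole.
  P(-3/2 + 3*I/2) = -1 - 3*I/2 ≠ 0, so z = -3/2 + 3*I/2 is a (simple) pole.
  P(-3 - 3*I/2) = 11/4 + 6*I ≠ 0, so z = -3 - 3*I/2 is a (simple) pole.

Poles of f: {-3 - 3*I/2, -2 - 3*I/2, -3/2 + 3*I/2}

Final answer: {-3 - 3*I/2, -2 - 3*I/2, -3/2 + 3*I/2}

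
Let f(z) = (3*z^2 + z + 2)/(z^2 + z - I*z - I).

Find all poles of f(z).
The singularities of f are the zeros of the denominator. Factoring,
  z^2 + z - I*z - I = (z + 1)*(z - I)
so the candidates are z = -1, z = I.

Check the numerator P(z) = 3*z^2 + z + 2 at each one:
  P(-1) = 4 ≠ 0, so z = -1 is a (simple) pole.
  P(I) = -1 + I ≠ 0, so z = I is a (simple) pole.

Poles of f: {-1, I}

Final answer: {-1, I}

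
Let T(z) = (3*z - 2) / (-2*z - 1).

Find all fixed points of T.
{-sqrt(2) - 1, -1 + sqrt(2)}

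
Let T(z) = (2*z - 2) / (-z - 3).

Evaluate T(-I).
2/5 + 4*I/5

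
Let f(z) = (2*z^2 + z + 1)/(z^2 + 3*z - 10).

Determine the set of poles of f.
The singularities of f are the zeros of the denominator. Factoring,
  z^2 + 3*z - 10 = (z + 5)*(z - 2)
so the candidates are z = -5, z = 2.

Check the numerator P(z) = 2*z^2 + z + 1 at each one:
  P(-5) = 46 ≠ 0, so z = -5 is a (simple) pole.
  P(2) = 11 ≠ 0, so z = 2 is a (simple) pole.

Poles of f: {-5, 2}

Final answer: {-5, 2}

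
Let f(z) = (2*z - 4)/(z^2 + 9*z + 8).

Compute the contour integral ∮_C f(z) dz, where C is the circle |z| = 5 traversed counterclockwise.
-12*I*pi/7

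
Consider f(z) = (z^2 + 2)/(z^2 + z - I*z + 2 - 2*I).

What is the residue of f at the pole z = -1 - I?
Write f(z) = P(z)/Q(z) with P(z) = z^2 + 2 and Q(z) = z^2 + z - I*z + 2 - 2*I.
The denominator factors as Q(z) = (z - 2*I)*(z + 1 + I), so z = -1 - I is a simple zero of Q and P is analytic there; z = -1 - I is therefore a simple pole and
  Res(f, z₀) = P(z₀)/Q'(z₀).

Q'(z) = 2*z + 1 - I, so Q'(-1 - I) = -1 - 3*I.
P(-1 - I) = 2 + 2*I.

Res(f, -1 - I) = (2 + 2*I)/(-1 - 3*I) = -4/5 + 2*I/5

Final answer: -4/5 + 2*I/5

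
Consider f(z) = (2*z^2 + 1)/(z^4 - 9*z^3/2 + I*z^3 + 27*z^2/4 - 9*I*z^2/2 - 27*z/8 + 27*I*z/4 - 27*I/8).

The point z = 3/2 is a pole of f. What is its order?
Factor the denominator:
  z^4 - 9*z^3/2 + I*z^3 + 27*z^2/4 - 9*I*z^2/2 - 27*z/8 + 27*I*z/4 - 27*I/8 = (z - 3/2)^3*(z + I)

The numerator P(z) = 2*z^2 + 1 has P(3/2) = 11/2 ≠ 0, so no factor of (z - 3/2) cancels.
Near z = 3/2 we can therefore write f(z) = g(z)/(z - 3/2)^3 with g analytic at 3/2 and g(3/2) ≠ 0 (g is the numerator divided by the remaining denominator factors).

Hence z = 3/2 is a pole of order 3.

Final answer: 3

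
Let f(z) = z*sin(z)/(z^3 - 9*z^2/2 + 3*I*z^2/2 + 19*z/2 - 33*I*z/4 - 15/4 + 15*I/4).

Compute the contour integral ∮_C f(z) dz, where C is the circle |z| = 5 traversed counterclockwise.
By the residue theorem, ∮_C f(z) dz = 2πi · (sum of the residues of f at the poles inside |z| = 5).

The denominator factors as (z - 1 + 3*I)*(z - 3 - 3*I/2)*(z - 1/2), so the singularities of f are simple poles at z = 1 - 3*I, z = 3 + 3*I/2, z = 1/2.
  |1 - 3*I|² = 10 < 25 = 5², so this pole is inside the contour.
  |3 + 3*I/2|² = 45/4 < 25 = 5², so this pole is inside the contour.
  |1/2|² = 1/4 < 25 = 5², so this pole is inside the contour.

With P(z) = z*sin(z) and Q(z) = z^3 - 9*z^2/2 + 3*I*z^2/2 + 19*z/2 - 33*I*z/4 - 15/4 + 15*I/4, each pole is simple, so Res(f, z₀) = P(z₀)/Q'(z₀) with Q'(z) = 3*z^2 - 9*z + 3*I*z + 19/2 - 33*I/4.
  Res(f, 1 - 3*I) = P(1 - 3*I)/Q'(1 - 3*I) = ((1 - 3*I)*sin(1 - 3*I))/(-29/2 + 15*I/4) = (-412/3589 + 636*I/3589)*sin(1 - 3*I)
  Res(f, 3 + 3*I/2) = P(3 + 3*I/2)/Q'(3 + 3*I/2) = ((3 + 3*I/2)*sin(3 + 3*I/2))/(-7/4 + 57*I/4) = (129/1649 - 363*I/1649)*sin(3 + 3*I/2)
  Res(f, 1/2) = P(1/2)/Q'(1/2) = (sin(1/2)/2)/(23/4 - 27*I/4) = (23/629 + 27*I/629)*sin(1/2)

Sum of residues inside C: (129/1649 - 363*I/1649)*sin(3 + 3*I/2) + (23/629 + 27*I/629)*sin(1/2) + (-412/3589 + 636*I/3589)*sin(1 - 3*I)
∮_C f(z) dz = 2πi · ((129/1649 - 363*I/1649)*sin(3 + 3*I/2) + (23/629 + 27*I/629)*sin(1/2) + (-412/3589 + 636*I/3589)*sin(1 - 3*I)) = pi*(726/1649 + 258*I/1649)*sin(3 + 3*I/2) + pi*(-1272/3589 - 824*I/3589)*sin(1 - 3*I) + pi*(-54/629 + 46*I/629)*sin(1/2)

Final answer: pi*(726/1649 + 258*I/1649)*sin(3 + 3*I/2) + pi*(-1272/3589 - 824*I/3589)*sin(1 - 3*I) + pi*(-54/629 + 46*I/629)*sin(1/2)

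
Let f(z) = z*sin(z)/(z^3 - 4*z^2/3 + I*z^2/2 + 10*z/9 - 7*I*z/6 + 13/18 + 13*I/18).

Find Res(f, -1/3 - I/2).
(32/145 + 22*I/145)*sin(1/3 + I/2)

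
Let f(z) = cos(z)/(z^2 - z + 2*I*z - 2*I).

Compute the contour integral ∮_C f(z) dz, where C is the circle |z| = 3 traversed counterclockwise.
pi*(-4/5 - 2*I/5)*cosh(2) + pi*(4/5 + 2*I/5)*cos(1)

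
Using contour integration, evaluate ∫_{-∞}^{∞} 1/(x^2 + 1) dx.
pi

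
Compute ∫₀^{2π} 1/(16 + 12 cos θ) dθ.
Let J = ∫₀^{2π} dθ/(16 + 12 cos θ).
Put z = e^{iθ}: then cos θ = (z + 1/z)/2, dθ = dz/(iz), and z runs once counterclockwise around |z| = 1:
  J = ∮_{|z|=1} 1/(16 + 12*(z + 1/z)/2) · dz/(iz) = (2/i) ∮_{|z|=1} dz/(12*z^2 + 32*z + 12).
The roots of 12*z^2 + 32*z + 12 are z = (-16 ± sqrt(16^2 - 12^2))/12, with sqrt(112) = 4*sqrt(7); their product is 1, so only z₊ = -4/3 + sqrt(7)/3 lies inside the unit circle (z₋ = -4/3 - sqrt(7)/3 lies outside).
z₊ is a simple zero of q(z) = 12*z^2 + 32*z + 12, so Res(1/q, z₊) = 1/q'(z₊) with q'(z) = 24*z + 32; and q'(z₊) = 12*(z₊ - z₋) = 8*sqrt(7).
Therefore J = (2/i) · 2πi · 1/(8*sqrt(7)) = 2*pi/(4*sqrt(7)) = sqrt(7)*pi/14

Final answer: sqrt(7)*pi/14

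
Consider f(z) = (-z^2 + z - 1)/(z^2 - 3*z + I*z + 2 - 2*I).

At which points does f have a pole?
{1 - I, 2}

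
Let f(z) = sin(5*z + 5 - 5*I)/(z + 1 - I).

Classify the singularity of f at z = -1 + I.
removable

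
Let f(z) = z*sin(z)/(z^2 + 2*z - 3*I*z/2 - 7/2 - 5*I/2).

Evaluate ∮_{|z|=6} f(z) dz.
By the residue theorem, ∮_C f(z) dz = 2πi · (sum of the residues of f at the poles inside |z| = 6).

The denominator factors as (z - 1 - I)*(z + 3 - I/2), so the singularities of f are simple poles at z = 1 + I, z = -3 + I/2.
  |1 + I|² = 2 < 36 = 6², so this pole is inside the contour.
  |-3 + I/2|² = 37/4 < 36 = 6², so this pole is inside the contour.

With P(z) = z*sin(z) and Q(z) = z^2 + 2*z - 3*I*z/2 - 7/2 - 5*I/2, each pole is simple, so Res(f, z₀) = P(z₀)/Q'(z₀) with Q'(z) = 2*z + 2 - 3*I/2.
  Res(f, 1 + I) = P(1 + I)/Q'(1 + I) = ((1 + I)*sin(1 + I))/(4 + I/2) = (18/65 + 14*I/65)*sin(1 + I)
  Res(f, -3 + I/2) = P(-3 + I/2)/Q'(-3 + I/2) = ((3 - I/2)*sin(3 - I/2))/(-4 - I/2) = (-47/65 + 14*I/65)*sin(3 - I/2)

Sum of residues inside C: (-47/65 + 14*I/65)*sin(3 - I/2) + (18/65 + 14*I/65)*sin(1 + I)
∮_C f(z) dz = 2πi · ((-47/65 + 14*I/65)*sin(3 - I/2) + (18/65 + 14*I/65)*sin(1 + I)) = pi*(-28/65 - 94*I/65)*sin(3 - I/2) + pi*(-28/65 + 36*I/65)*sin(1 + I)

Final answer: pi*(-28/65 - 94*I/65)*sin(3 - I/2) + pi*(-28/65 + 36*I/65)*sin(1 + I)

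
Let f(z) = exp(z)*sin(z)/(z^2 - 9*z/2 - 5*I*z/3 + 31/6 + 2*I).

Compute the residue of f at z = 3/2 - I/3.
Write f(z) = P(z)/Q(z) with P(z) = exp(z)*sin(z) and Q(z) = z^2 - 9*z/2 - 5*I*z/3 + 31/6 + 2*I.
The denominator factors as Q(z) = (z - 3 - 2*I)*(z - 3/2 + I/3), so z = 3/2 - I/3 is a simple zero of Q and P is analytic there; z = 3/2 - I/3 is therefore a simple pole and
  Res(f, z₀) = P(z₀)/Q'(z₀).

Q'(z) = 2*z - 9/2 - 5*I/3, so Q'(3/2 - I/3) = -3/2 - 7*I/3.
P(3/2 - I/3) = exp(3/2 - I/3)*sin(3/2 - I/3).

Res(f, 3/2 - I/3) = (exp(3/2 - I/3)*sin(3/2 - I/3))/(-3/2 - 7*I/3) = (-54/277 + 84*I/277)*exp(3/2 - I/3)*sin(3/2 - I/3)

Final answer: (-54/277 + 84*I/277)*exp(3/2 - I/3)*sin(3/2 - I/3)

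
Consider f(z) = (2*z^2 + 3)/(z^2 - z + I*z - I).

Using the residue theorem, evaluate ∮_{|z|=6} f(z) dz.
By the residue theorem, ∮_C f(z) dz = 2πi · (sum of the residues of f at the poles inside |z| = 6).

The denominator factors as (z + I)*(z - 1), so the singularities of f are simple poles at z = -I, z = 1.
  |-I|² = 1 < 36 = 6², so this pole is inside the contour.
  |1|² = 1 < 36 = 6², so this pole is inside the contour.

With P(z) = 2*z^2 + 3 and Q(z) = z^2 - z + I*z - I, each pole is simple, so Res(f, z₀) = P(z₀)/Q'(z₀) with Q'(z) = 2*z - 1 + I.
  Res(f, -I) = P(-I)/Q'(-I) = (1)/(-1 - I) = -1/2 + I/2
  Res(f, 1) = P(1)/Q'(1) = (5)/(1 + I) = 5/2 - 5*I/2

Sum of residues inside C: 2 - 2*I
∮_C f(z) dz = 2πi · (2 - 2*I) = pi*(4 + 4*I)

Final answer: pi*(4 + 4*I)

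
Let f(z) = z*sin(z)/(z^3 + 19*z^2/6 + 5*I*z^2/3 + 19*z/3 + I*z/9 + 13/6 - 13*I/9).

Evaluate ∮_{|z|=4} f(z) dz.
By the residue theorem, ∮_C f(z) dz = 2πi · (sum of the residues of f at the poles inside |z| = 4).

The denominator factors as (z + 2/3 - I)*(z + 2 + 3*I)*(z + 1/2 - I/3), so the singularities of f are simple poles at z = -2/3 + I, z = -2 - 3*I, z = -1/2 + I/3.
  |-2/3 + I|² = 13/9 < 16 = 4², so this pole is inside the contour.
  |-2 - 3*I|² = 13 < 16 = 4², so this pole is inside the contour.
  |-1/2 + I/3|² = 13/36 < 16 = 4², so this pole is inside the contour.

With P(z) = z*sin(z) and Q(z) = z^3 + 19*z^2/6 + 5*I*z^2/3 + 19*z/3 + I*z/9 + 13/6 - 13*I/9, each pole is simple, so Res(f, z₀) = P(z₀)/Q'(z₀) with Q'(z) = 3*z^2 + 19*z/3 + 10*I*z/3 + 19/3 + I/9.
  Res(f, -2/3 + I) = P(-2/3 + I)/Q'(-2/3 + I) = ((2/3 - I)*sin(2/3 - I))/(-26/9 + 2*I/9) = (-87/340 + 111*I/340)*sin(2/3 - I)
  Res(f, -2 - 3*I) = P(-2 - 3*I)/Q'(-2 - 3*I) = ((2 + 3*I)*sin(2 + 3*I))/(-34/3 + 94*I/9) = (27/740 - 171*I/740)*sin(2 + 3*I)
  Res(f, -1/2 + I/3) = P(-1/2 + I/3)/Q'(-1/2 + I/3) = ((1/2 - I/3)*sin(1/2 - I/3))/(89/36 - 4*I/9) = (138/629 - 60*I/629)*sin(1/2 - I/3)

Sum of residues inside C: (27/740 - 171*I/740)*sin(2 + 3*I) + (138/629 - 60*I/629)*sin(1/2 - I/3) + (-87/340 + 111*I/340)*sin(2/3 - I)
∮_C f(z) dz = 2πi · ((27/740 - 171*I/740)*sin(2 + 3*I) + (138/629 - 60*I/629)*sin(1/2 - I/3) + (-87/340 + 111*I/340)*sin(2/3 - I)) = pi*(171/370 + 27*I/370)*sin(2 + 3*I) + pi*(-111/170 - 87*I/170)*sin(2/3 - I) + pi*(120/629 + 276*I/629)*sin(1/2 - I/3)

Final answer: pi*(171/370 + 27*I/370)*sin(2 + 3*I) + pi*(-111/170 - 87*I/170)*sin(2/3 - I) + pi*(120/629 + 276*I/629)*sin(1/2 - I/3)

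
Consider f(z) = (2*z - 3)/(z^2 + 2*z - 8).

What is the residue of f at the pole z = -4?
Write f(z) = P(z)/Q(z) with P(z) = 2*z - 3 and Q(z) = z^2 + 2*z - 8.
The denominator factors as Q(z) = (z + 4)*(z - 2), so z = -4 is a simple zero of Q and P is analytic there; z = -4 is therefore a simple pole and
  Res(f, z₀) = P(z₀)/Q'(z₀).

Q'(z) = 2*z + 2, so Q'(-4) = -6.
P(-4) = -11.

Res(f, -4) = (-11)/(-6) = 11/6

Final answer: 11/6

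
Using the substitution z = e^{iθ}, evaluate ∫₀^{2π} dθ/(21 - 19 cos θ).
Call the integral J. The integrand is 2π-periodic and we integrate over a full period, so shifting θ does not change the value (θ → θ + π flips the sign of the trig term). Hence
  J = ∫₀^{2π} dθ/(21 + 19 cos θ).
Put z = e^{iθ}: then cos θ = (z + 1/z)/2, dθ = dz/(iz), and z runs once counterclockwise around |z| = 1:
  J = ∮_{|z|=1} 1/(21 + 19*(z + 1/z)/2) · dz/(iz) = (2/i) ∮_{|z|=1} dz/(19*z^2 + 42*z + 19).
The roots of 19*z^2 + 42*z + 19 are z = (-21 ± sqrt(21^2 - 19^2))/19, with sqrt(80) = 4*sqrt(5); their product is 1, so only z₊ = -21/19 + 4*sqrt(5)/19 lies inside the unit circle (z₋ = -21/19 - 4*sqrt(5)/19 lies outside).
z₊ is a simple zero of q(z) = 19*z^2 + 42*z + 19, so Res(1/q, z₊) = 1/q'(z₊) with q'(z) = 38*z + 42; and q'(z₊) = 19*(z₊ - z₋) = 8*sqrt(5).
Therefore J = (2/i) · 2πi · 1/(8*sqrt(5)) = 2*pi/(4*sqrt(5)) = sqrt(5)*pi/10

Final answer: sqrt(5)*pi/10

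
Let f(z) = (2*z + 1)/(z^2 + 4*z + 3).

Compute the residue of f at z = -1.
-1/2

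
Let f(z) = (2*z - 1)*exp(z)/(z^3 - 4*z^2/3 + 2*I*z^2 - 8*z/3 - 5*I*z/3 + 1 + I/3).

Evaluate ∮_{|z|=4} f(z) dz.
By the residue theorem, ∮_C f(z) dz = 2πi · (sum of the residues of f at the poles inside |z| = 4).

The denominator factors as (z - 1/3)*(z + 1 + I)*(z - 2 + I), so the singularities of f are simple poles at z = 1/3, z = -1 - I, z = 2 - I.
  |1/3|² = 1/9 < 16 = 4², so this pole is inside the contour.
  |-1 - I|² = 2 < 16 = 4², so this pole is inside the contour.
  |2 - I|² = 5 < 16 = 4², so this pole is inside the contour.

With P(z) = (2*z - 1)*exp(z) and Q(z) = z^3 - 4*z^2/3 + 2*I*z^2 - 8*z/3 - 5*I*z/3 + 1 + I/3, each pole is simple, so Res(f, z₀) = P(z₀)/Q'(z₀) with Q'(z) = 3*z^2 - 8*z/3 + 4*I*z - 8/3 - 5*I/3.
  Res(f, 1/3) = P(1/3)/Q'(1/3) = (-exp(1/3)/3)/(-29/9 - I/3) = (87/850 - 9*I/850)*exp(1/3)
  Res(f, -1 - I) = P(-1 - I)/Q'(-1 - I) = ((-3 - 2*I)*exp(-1 - I))/(4 + 3*I) = (-18/25 + I/25)*exp(-1 - I)
  Res(f, 2 - I) = P(2 - I)/Q'(2 - I) = ((3 - 2*I)*exp(2 - I))/(5 - 3*I) = (21/34 - I/34)*exp(2 - I)

Sum of residues inside C: (21/34 - I/34)*exp(2 - I) + (87/850 - 9*I/850)*exp(1/3) + (-18/25 + I/25)*exp(-1 - I)
∮_C f(z) dz = 2πi · ((21/34 - I/34)*exp(2 - I) + (87/850 - 9*I/850)*exp(1/3) + (-18/25 + I/25)*exp(-1 - I)) = pi*(-2/25 - 36*I/25)*exp(-1 - I) + pi*(9/425 + 87*I/425)*exp(1/3) + pi*(1/17 + 21*I/17)*exp(2 - I)

Final answer: pi*(-2/25 - 36*I/25)*exp(-1 - I) + pi*(9/425 + 87*I/425)*exp(1/3) + pi*(1/17 + 21*I/17)*exp(2 - I)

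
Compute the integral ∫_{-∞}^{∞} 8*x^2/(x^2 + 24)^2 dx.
Let f(z) = 8*z^2/(z^2 + 24)^2. The denominator has no real zeros and deg Q - deg P = 2 ≥ 2, so the integral of f over the upper semicircle |z| = R tends to 0 as R → ∞. Closing the contour in the upper half-plane,
  ∫_{-∞}^{∞} f(x) dx = 2πi · Σ Res(f, z_k)  over the poles with Im z_k > 0.

Zeros of the denominator: z^2 + 24 = 0 gives z = ±2*sqrt(6)*I.
Upper half-plane: z = 2*sqrt(6)*I (a pole of order 2).

Write f(z) = g(z)/(z - 2*sqrt(6)*I)^2 with g(z) = 8*z^2/(z + 2*sqrt(6)*I)^2. For a double pole, Res(f, z₀) = g'(z₀):
  g'(z) = 32*sqrt(6)*I*z/(z + 2*sqrt(6)*I)^3
  Res(f, 2*sqrt(6)*I) = g'(2*sqrt(6)*I) = -sqrt(6)*I/6

∫_{-∞}^{∞} f(x) dx = 2πi · (-sqrt(6)*I/6) = sqrt(6)*pi/3

Final answer: sqrt(6)*pi/3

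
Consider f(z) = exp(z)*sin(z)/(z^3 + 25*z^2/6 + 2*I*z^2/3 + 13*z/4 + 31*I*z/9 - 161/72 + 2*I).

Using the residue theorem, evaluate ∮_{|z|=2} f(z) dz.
By the residue theorem, ∮_C f(z) dz = 2πi · (sum of the residues of f at the poles inside |z| = 2).

The denominator factors as (z + 3/2 + 2*I/3)*(z + 3 - I/2)*(z - 1/3 + I/2), so the singularities of f are simple poles at z = -3/2 - 2*I/3, z = -3 + I/2, z = 1/3 - I/2.
  |-3/2 - 2*I/3|² = 97/36 < 4 = 2², so this pole is inside the contour.
  |-3 + I/2|² = 37/4 > 4 = 2², so this pole is outside the contour.
  |1/3 - I/2|² = 13/36 < 4 = 2², so this pole is inside the contour.

With P(z) = exp(z)*sin(z) and Q(z) = z^3 + 25*z^2/6 + 2*I*z^2/3 + 13*z/4 + 31*I*z/9 - 161/72 + 2*I, each pole is simple, so Res(f, z₀) = P(z₀)/Q'(z₀) with Q'(z) = 3*z^2 + 25*z/3 + 4*I*z/3 + 13/4 + 31*I/9.
  Res(f, -3/2 - 2*I/3) = P(-3/2 - 2*I/3)/Q'(-3/2 - 2*I/3) = (-exp(-3/2 - 2*I/3)*sin(3/2 + 2*I/3))/(-53/18 + 17*I/9) = (954/3965 + 612*I/3965)*exp(-3/2 - 2*I/3)*sin(3/2 + 2*I/3)
  Res(f, 1/3 - I/2) = P(1/3 - I/2)/Q'(1/3 - I/2) = (exp(1/3 - I/2)*sin(1/3 - I/2))/(113/18 - 23*I/18) = (1017/6649 + 207*I/6649)*exp(1/3 - I/2)*sin(1/3 - I/2)

Sum of residues inside C: (1017/6649 + 207*I/6649)*exp(1/3 - I/2)*sin(1/3 - I/2) + (954/3965 + 612*I/3965)*exp(-3/2 - 2*I/3)*sin(3/2 + 2*I/3)
∮_C f(z) dz = 2πi · ((1017/6649 + 207*I/6649)*exp(1/3 - I/2)*sin(1/3 - I/2) + (954/3965 + 612*I/3965)*exp(-3/2 - 2*I/3)*sin(3/2 + 2*I/3)) = pi*(-414/6649 + 2034*I/6649)*exp(1/3 - I/2)*sin(1/3 - I/2) + pi*(-1224/3965 + 1908*I/3965)*exp(-3/2 - 2*I/3)*sin(3/2 + 2*I/3)

Final answer: pi*(-414/6649 + 2034*I/6649)*exp(1/3 - I/2)*sin(1/3 - I/2) + pi*(-1224/3965 + 1908*I/3965)*exp(-3/2 - 2*I/3)*sin(3/2 + 2*I/3)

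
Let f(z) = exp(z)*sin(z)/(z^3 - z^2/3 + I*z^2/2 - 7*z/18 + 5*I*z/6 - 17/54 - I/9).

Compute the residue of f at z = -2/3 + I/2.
Write f(z) = P(z)/Q(z) with P(z) = exp(z)*sin(z) and Q(z) = z^3 - z^2/3 + I*z^2/2 - 7*z/18 + 5*I*z/6 - 17/54 - I/9.
The denominator factors as Q(z) = (z + 2/3 - I/2)*(z + I/3)*(z - 1 + 2*I/3), so z = -2/3 + I/2 is a simple zero of Q and P is analytic there; z = -2/3 + I/2 is therefore a simple pole and
  Res(f, z₀) = P(z₀)/Q'(z₀).

Q'(z) = 3*z^2 - 2*z/3 + I*z - 7/18 + 5*I/6, so Q'(-2/3 + I/2) = 5/36 - 13*I/6.
P(-2/3 + I/2) = -exp(-2/3 + I/2)*sin(2/3 - I/2).

Res(f, -2/3 + I/2) = (-exp(-2/3 + I/2)*sin(2/3 - I/2))/(5/36 - 13*I/6) = (-180/6109 - 2808*I/6109)*exp(-2/3 + I/2)*sin(2/3 - I/2)

Final answer: (-180/6109 - 2808*I/6109)*exp(-2/3 + I/2)*sin(2/3 - I/2)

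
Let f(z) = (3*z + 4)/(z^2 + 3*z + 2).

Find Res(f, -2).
2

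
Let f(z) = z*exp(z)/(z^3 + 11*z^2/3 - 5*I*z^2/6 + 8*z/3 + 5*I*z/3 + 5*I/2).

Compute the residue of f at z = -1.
Write f(z) = P(z)/Q(z) with P(z) = z*exp(z) and Q(z) = z^3 + 11*z^2/3 - 5*I*z^2/6 + 8*z/3 + 5*I*z/3 + 5*I/2.
The denominator factors as Q(z) = (z + 1)*(z + 3 - 3*I/2)*(z - 1/3 + 2*I/3), so z = -1 is a simple zero of Q and P is analytic there; z = -1 is therefore a simple pole and
  Res(f, z₀) = P(z₀)/Q'(z₀).

Q'(z) = 3*z^2 + 22*z/3 - 5*I*z/3 + 8/3 + 5*I/3, so Q'(-1) = -5/3 + 10*I/3.
P(-1) = -exp(-1).

Res(f, -1) = (-exp(-1))/(-5/3 + 10*I/3) = (3/25 + 6*I/25)*exp(-1)

Final answer: (3/25 + 6*I/25)*exp(-1)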